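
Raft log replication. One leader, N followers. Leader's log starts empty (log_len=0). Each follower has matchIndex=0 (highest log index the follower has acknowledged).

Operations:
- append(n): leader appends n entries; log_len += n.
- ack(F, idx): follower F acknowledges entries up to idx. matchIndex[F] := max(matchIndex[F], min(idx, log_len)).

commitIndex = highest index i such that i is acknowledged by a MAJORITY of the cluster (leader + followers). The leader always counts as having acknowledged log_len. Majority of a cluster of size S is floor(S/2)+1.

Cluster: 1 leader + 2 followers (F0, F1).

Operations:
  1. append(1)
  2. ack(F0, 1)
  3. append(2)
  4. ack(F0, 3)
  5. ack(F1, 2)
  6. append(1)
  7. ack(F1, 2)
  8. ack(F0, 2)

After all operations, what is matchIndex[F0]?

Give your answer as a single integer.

Answer: 3

Derivation:
Op 1: append 1 -> log_len=1
Op 2: F0 acks idx 1 -> match: F0=1 F1=0; commitIndex=1
Op 3: append 2 -> log_len=3
Op 4: F0 acks idx 3 -> match: F0=3 F1=0; commitIndex=3
Op 5: F1 acks idx 2 -> match: F0=3 F1=2; commitIndex=3
Op 6: append 1 -> log_len=4
Op 7: F1 acks idx 2 -> match: F0=3 F1=2; commitIndex=3
Op 8: F0 acks idx 2 -> match: F0=3 F1=2; commitIndex=3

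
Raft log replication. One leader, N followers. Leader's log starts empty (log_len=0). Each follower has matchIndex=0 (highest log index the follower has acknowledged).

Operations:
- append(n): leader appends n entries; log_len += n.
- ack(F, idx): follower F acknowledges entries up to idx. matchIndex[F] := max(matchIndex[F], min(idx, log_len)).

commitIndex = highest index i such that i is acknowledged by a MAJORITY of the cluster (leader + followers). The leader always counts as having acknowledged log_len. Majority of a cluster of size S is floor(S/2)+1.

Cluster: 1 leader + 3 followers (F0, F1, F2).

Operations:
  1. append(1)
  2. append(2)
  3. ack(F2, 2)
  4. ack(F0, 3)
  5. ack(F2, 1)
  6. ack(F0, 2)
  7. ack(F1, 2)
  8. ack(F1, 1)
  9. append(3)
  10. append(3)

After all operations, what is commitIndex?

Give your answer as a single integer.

Answer: 2

Derivation:
Op 1: append 1 -> log_len=1
Op 2: append 2 -> log_len=3
Op 3: F2 acks idx 2 -> match: F0=0 F1=0 F2=2; commitIndex=0
Op 4: F0 acks idx 3 -> match: F0=3 F1=0 F2=2; commitIndex=2
Op 5: F2 acks idx 1 -> match: F0=3 F1=0 F2=2; commitIndex=2
Op 6: F0 acks idx 2 -> match: F0=3 F1=0 F2=2; commitIndex=2
Op 7: F1 acks idx 2 -> match: F0=3 F1=2 F2=2; commitIndex=2
Op 8: F1 acks idx 1 -> match: F0=3 F1=2 F2=2; commitIndex=2
Op 9: append 3 -> log_len=6
Op 10: append 3 -> log_len=9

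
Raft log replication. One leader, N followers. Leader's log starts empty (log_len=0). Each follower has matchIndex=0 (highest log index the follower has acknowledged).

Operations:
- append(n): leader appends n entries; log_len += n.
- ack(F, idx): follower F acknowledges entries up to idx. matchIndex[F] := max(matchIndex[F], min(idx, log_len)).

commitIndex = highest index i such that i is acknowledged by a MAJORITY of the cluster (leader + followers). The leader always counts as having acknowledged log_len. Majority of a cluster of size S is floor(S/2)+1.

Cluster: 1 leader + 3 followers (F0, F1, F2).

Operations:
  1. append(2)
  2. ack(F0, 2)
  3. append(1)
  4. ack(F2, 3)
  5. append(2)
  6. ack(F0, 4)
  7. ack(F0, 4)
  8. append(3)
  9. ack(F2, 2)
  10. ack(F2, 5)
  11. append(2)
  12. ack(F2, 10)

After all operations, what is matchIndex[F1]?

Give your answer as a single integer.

Answer: 0

Derivation:
Op 1: append 2 -> log_len=2
Op 2: F0 acks idx 2 -> match: F0=2 F1=0 F2=0; commitIndex=0
Op 3: append 1 -> log_len=3
Op 4: F2 acks idx 3 -> match: F0=2 F1=0 F2=3; commitIndex=2
Op 5: append 2 -> log_len=5
Op 6: F0 acks idx 4 -> match: F0=4 F1=0 F2=3; commitIndex=3
Op 7: F0 acks idx 4 -> match: F0=4 F1=0 F2=3; commitIndex=3
Op 8: append 3 -> log_len=8
Op 9: F2 acks idx 2 -> match: F0=4 F1=0 F2=3; commitIndex=3
Op 10: F2 acks idx 5 -> match: F0=4 F1=0 F2=5; commitIndex=4
Op 11: append 2 -> log_len=10
Op 12: F2 acks idx 10 -> match: F0=4 F1=0 F2=10; commitIndex=4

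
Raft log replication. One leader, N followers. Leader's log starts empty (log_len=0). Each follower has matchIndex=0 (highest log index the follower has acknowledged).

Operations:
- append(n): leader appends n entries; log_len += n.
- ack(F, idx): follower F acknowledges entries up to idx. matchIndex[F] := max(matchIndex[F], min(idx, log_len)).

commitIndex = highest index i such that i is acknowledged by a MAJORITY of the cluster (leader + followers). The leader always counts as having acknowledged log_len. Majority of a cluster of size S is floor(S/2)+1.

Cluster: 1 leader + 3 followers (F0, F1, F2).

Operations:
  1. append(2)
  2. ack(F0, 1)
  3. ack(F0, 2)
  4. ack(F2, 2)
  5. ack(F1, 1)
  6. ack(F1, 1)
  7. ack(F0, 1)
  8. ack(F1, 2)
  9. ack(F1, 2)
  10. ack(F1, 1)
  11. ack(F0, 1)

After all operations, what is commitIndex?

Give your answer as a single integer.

Answer: 2

Derivation:
Op 1: append 2 -> log_len=2
Op 2: F0 acks idx 1 -> match: F0=1 F1=0 F2=0; commitIndex=0
Op 3: F0 acks idx 2 -> match: F0=2 F1=0 F2=0; commitIndex=0
Op 4: F2 acks idx 2 -> match: F0=2 F1=0 F2=2; commitIndex=2
Op 5: F1 acks idx 1 -> match: F0=2 F1=1 F2=2; commitIndex=2
Op 6: F1 acks idx 1 -> match: F0=2 F1=1 F2=2; commitIndex=2
Op 7: F0 acks idx 1 -> match: F0=2 F1=1 F2=2; commitIndex=2
Op 8: F1 acks idx 2 -> match: F0=2 F1=2 F2=2; commitIndex=2
Op 9: F1 acks idx 2 -> match: F0=2 F1=2 F2=2; commitIndex=2
Op 10: F1 acks idx 1 -> match: F0=2 F1=2 F2=2; commitIndex=2
Op 11: F0 acks idx 1 -> match: F0=2 F1=2 F2=2; commitIndex=2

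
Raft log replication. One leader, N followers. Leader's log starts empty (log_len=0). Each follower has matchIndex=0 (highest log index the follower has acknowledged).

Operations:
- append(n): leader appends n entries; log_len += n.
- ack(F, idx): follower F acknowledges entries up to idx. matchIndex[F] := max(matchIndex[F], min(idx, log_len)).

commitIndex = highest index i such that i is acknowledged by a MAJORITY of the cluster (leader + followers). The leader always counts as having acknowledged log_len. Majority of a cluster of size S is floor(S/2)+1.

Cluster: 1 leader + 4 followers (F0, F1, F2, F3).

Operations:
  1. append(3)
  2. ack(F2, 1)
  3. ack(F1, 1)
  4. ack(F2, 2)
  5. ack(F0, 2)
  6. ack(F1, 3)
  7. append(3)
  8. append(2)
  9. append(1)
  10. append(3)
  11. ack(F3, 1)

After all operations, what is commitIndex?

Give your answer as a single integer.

Op 1: append 3 -> log_len=3
Op 2: F2 acks idx 1 -> match: F0=0 F1=0 F2=1 F3=0; commitIndex=0
Op 3: F1 acks idx 1 -> match: F0=0 F1=1 F2=1 F3=0; commitIndex=1
Op 4: F2 acks idx 2 -> match: F0=0 F1=1 F2=2 F3=0; commitIndex=1
Op 5: F0 acks idx 2 -> match: F0=2 F1=1 F2=2 F3=0; commitIndex=2
Op 6: F1 acks idx 3 -> match: F0=2 F1=3 F2=2 F3=0; commitIndex=2
Op 7: append 3 -> log_len=6
Op 8: append 2 -> log_len=8
Op 9: append 1 -> log_len=9
Op 10: append 3 -> log_len=12
Op 11: F3 acks idx 1 -> match: F0=2 F1=3 F2=2 F3=1; commitIndex=2

Answer: 2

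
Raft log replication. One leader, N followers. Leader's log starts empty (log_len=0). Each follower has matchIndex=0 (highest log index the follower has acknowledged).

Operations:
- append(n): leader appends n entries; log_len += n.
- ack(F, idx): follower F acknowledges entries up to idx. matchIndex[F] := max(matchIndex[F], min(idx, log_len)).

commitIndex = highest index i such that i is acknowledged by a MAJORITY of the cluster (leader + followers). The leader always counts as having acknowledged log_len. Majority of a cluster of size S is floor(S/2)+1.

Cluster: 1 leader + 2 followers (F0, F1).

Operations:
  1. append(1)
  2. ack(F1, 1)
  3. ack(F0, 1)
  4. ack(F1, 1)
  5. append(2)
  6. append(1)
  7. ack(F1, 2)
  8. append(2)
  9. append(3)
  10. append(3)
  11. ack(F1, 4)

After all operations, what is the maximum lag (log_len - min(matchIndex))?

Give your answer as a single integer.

Answer: 11

Derivation:
Op 1: append 1 -> log_len=1
Op 2: F1 acks idx 1 -> match: F0=0 F1=1; commitIndex=1
Op 3: F0 acks idx 1 -> match: F0=1 F1=1; commitIndex=1
Op 4: F1 acks idx 1 -> match: F0=1 F1=1; commitIndex=1
Op 5: append 2 -> log_len=3
Op 6: append 1 -> log_len=4
Op 7: F1 acks idx 2 -> match: F0=1 F1=2; commitIndex=2
Op 8: append 2 -> log_len=6
Op 9: append 3 -> log_len=9
Op 10: append 3 -> log_len=12
Op 11: F1 acks idx 4 -> match: F0=1 F1=4; commitIndex=4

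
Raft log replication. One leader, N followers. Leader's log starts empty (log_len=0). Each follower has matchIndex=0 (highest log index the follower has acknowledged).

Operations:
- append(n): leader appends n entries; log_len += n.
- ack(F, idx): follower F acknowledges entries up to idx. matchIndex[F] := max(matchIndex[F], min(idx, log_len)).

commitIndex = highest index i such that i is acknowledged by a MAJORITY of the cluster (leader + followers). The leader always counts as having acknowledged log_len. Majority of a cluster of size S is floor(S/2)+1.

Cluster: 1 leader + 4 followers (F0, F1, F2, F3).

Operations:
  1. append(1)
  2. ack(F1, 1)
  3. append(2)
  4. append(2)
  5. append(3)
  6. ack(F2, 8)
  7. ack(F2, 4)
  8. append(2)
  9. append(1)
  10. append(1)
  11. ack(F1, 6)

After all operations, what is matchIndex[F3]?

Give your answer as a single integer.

Answer: 0

Derivation:
Op 1: append 1 -> log_len=1
Op 2: F1 acks idx 1 -> match: F0=0 F1=1 F2=0 F3=0; commitIndex=0
Op 3: append 2 -> log_len=3
Op 4: append 2 -> log_len=5
Op 5: append 3 -> log_len=8
Op 6: F2 acks idx 8 -> match: F0=0 F1=1 F2=8 F3=0; commitIndex=1
Op 7: F2 acks idx 4 -> match: F0=0 F1=1 F2=8 F3=0; commitIndex=1
Op 8: append 2 -> log_len=10
Op 9: append 1 -> log_len=11
Op 10: append 1 -> log_len=12
Op 11: F1 acks idx 6 -> match: F0=0 F1=6 F2=8 F3=0; commitIndex=6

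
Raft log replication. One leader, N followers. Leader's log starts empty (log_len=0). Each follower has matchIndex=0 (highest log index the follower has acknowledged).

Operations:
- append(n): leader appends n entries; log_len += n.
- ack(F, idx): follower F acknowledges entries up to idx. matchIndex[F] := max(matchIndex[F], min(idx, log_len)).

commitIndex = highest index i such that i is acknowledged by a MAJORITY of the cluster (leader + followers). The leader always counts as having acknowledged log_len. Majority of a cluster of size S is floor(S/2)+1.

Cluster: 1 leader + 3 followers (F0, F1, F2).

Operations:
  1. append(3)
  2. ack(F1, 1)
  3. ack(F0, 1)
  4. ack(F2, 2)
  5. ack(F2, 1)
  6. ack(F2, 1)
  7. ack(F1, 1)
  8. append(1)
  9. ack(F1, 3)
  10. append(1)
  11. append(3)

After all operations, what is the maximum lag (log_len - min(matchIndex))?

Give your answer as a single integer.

Answer: 7

Derivation:
Op 1: append 3 -> log_len=3
Op 2: F1 acks idx 1 -> match: F0=0 F1=1 F2=0; commitIndex=0
Op 3: F0 acks idx 1 -> match: F0=1 F1=1 F2=0; commitIndex=1
Op 4: F2 acks idx 2 -> match: F0=1 F1=1 F2=2; commitIndex=1
Op 5: F2 acks idx 1 -> match: F0=1 F1=1 F2=2; commitIndex=1
Op 6: F2 acks idx 1 -> match: F0=1 F1=1 F2=2; commitIndex=1
Op 7: F1 acks idx 1 -> match: F0=1 F1=1 F2=2; commitIndex=1
Op 8: append 1 -> log_len=4
Op 9: F1 acks idx 3 -> match: F0=1 F1=3 F2=2; commitIndex=2
Op 10: append 1 -> log_len=5
Op 11: append 3 -> log_len=8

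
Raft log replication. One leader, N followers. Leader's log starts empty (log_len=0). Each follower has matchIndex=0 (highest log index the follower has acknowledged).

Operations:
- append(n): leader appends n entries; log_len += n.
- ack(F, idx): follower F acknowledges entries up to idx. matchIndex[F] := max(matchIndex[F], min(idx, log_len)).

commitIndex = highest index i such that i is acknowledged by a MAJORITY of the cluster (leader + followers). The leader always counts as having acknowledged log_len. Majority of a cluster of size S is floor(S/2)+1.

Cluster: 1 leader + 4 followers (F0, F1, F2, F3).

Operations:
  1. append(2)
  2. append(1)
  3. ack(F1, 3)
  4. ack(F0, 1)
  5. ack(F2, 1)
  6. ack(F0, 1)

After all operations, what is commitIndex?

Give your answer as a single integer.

Op 1: append 2 -> log_len=2
Op 2: append 1 -> log_len=3
Op 3: F1 acks idx 3 -> match: F0=0 F1=3 F2=0 F3=0; commitIndex=0
Op 4: F0 acks idx 1 -> match: F0=1 F1=3 F2=0 F3=0; commitIndex=1
Op 5: F2 acks idx 1 -> match: F0=1 F1=3 F2=1 F3=0; commitIndex=1
Op 6: F0 acks idx 1 -> match: F0=1 F1=3 F2=1 F3=0; commitIndex=1

Answer: 1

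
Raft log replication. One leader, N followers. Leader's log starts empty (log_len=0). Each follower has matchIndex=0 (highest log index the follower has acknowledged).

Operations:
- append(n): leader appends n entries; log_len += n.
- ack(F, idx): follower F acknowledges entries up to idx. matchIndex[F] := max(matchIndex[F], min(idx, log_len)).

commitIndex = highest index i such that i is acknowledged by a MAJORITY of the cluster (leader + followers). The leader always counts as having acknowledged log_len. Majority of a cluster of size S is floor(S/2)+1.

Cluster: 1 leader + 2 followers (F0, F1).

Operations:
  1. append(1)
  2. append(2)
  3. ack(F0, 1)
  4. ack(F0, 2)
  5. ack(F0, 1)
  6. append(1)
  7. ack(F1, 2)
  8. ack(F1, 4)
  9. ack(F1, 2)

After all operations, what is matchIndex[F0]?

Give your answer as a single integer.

Op 1: append 1 -> log_len=1
Op 2: append 2 -> log_len=3
Op 3: F0 acks idx 1 -> match: F0=1 F1=0; commitIndex=1
Op 4: F0 acks idx 2 -> match: F0=2 F1=0; commitIndex=2
Op 5: F0 acks idx 1 -> match: F0=2 F1=0; commitIndex=2
Op 6: append 1 -> log_len=4
Op 7: F1 acks idx 2 -> match: F0=2 F1=2; commitIndex=2
Op 8: F1 acks idx 4 -> match: F0=2 F1=4; commitIndex=4
Op 9: F1 acks idx 2 -> match: F0=2 F1=4; commitIndex=4

Answer: 2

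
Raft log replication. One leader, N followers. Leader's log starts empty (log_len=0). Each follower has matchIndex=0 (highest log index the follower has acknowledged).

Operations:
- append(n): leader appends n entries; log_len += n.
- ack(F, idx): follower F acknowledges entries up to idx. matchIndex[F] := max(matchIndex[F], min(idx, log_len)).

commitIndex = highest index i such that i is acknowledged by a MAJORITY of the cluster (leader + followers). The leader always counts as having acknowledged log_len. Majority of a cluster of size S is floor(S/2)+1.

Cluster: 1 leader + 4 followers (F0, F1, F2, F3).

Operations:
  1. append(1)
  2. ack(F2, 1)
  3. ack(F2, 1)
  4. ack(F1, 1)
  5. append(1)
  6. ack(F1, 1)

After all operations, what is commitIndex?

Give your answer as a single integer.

Op 1: append 1 -> log_len=1
Op 2: F2 acks idx 1 -> match: F0=0 F1=0 F2=1 F3=0; commitIndex=0
Op 3: F2 acks idx 1 -> match: F0=0 F1=0 F2=1 F3=0; commitIndex=0
Op 4: F1 acks idx 1 -> match: F0=0 F1=1 F2=1 F3=0; commitIndex=1
Op 5: append 1 -> log_len=2
Op 6: F1 acks idx 1 -> match: F0=0 F1=1 F2=1 F3=0; commitIndex=1

Answer: 1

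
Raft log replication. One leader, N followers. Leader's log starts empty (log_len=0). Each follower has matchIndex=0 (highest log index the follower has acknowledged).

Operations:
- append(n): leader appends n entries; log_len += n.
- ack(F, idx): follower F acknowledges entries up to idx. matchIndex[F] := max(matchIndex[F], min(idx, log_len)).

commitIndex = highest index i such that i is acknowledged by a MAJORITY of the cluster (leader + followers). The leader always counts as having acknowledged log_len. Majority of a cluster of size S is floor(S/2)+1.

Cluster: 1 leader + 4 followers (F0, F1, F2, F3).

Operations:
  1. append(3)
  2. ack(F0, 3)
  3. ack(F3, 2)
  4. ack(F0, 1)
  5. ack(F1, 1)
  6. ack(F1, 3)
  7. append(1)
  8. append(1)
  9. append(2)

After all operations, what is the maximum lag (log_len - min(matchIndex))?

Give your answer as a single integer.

Answer: 7

Derivation:
Op 1: append 3 -> log_len=3
Op 2: F0 acks idx 3 -> match: F0=3 F1=0 F2=0 F3=0; commitIndex=0
Op 3: F3 acks idx 2 -> match: F0=3 F1=0 F2=0 F3=2; commitIndex=2
Op 4: F0 acks idx 1 -> match: F0=3 F1=0 F2=0 F3=2; commitIndex=2
Op 5: F1 acks idx 1 -> match: F0=3 F1=1 F2=0 F3=2; commitIndex=2
Op 6: F1 acks idx 3 -> match: F0=3 F1=3 F2=0 F3=2; commitIndex=3
Op 7: append 1 -> log_len=4
Op 8: append 1 -> log_len=5
Op 9: append 2 -> log_len=7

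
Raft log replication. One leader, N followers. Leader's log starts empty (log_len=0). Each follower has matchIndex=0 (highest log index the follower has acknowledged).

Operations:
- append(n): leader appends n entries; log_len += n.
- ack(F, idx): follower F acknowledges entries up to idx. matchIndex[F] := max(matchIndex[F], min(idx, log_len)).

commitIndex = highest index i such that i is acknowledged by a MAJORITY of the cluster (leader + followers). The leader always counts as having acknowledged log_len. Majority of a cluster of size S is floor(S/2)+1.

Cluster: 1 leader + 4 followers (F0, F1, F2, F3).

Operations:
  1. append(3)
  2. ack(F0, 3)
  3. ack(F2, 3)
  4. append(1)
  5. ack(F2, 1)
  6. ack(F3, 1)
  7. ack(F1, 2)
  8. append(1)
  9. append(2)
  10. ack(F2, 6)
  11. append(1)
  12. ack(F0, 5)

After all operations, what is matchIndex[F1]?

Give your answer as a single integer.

Op 1: append 3 -> log_len=3
Op 2: F0 acks idx 3 -> match: F0=3 F1=0 F2=0 F3=0; commitIndex=0
Op 3: F2 acks idx 3 -> match: F0=3 F1=0 F2=3 F3=0; commitIndex=3
Op 4: append 1 -> log_len=4
Op 5: F2 acks idx 1 -> match: F0=3 F1=0 F2=3 F3=0; commitIndex=3
Op 6: F3 acks idx 1 -> match: F0=3 F1=0 F2=3 F3=1; commitIndex=3
Op 7: F1 acks idx 2 -> match: F0=3 F1=2 F2=3 F3=1; commitIndex=3
Op 8: append 1 -> log_len=5
Op 9: append 2 -> log_len=7
Op 10: F2 acks idx 6 -> match: F0=3 F1=2 F2=6 F3=1; commitIndex=3
Op 11: append 1 -> log_len=8
Op 12: F0 acks idx 5 -> match: F0=5 F1=2 F2=6 F3=1; commitIndex=5

Answer: 2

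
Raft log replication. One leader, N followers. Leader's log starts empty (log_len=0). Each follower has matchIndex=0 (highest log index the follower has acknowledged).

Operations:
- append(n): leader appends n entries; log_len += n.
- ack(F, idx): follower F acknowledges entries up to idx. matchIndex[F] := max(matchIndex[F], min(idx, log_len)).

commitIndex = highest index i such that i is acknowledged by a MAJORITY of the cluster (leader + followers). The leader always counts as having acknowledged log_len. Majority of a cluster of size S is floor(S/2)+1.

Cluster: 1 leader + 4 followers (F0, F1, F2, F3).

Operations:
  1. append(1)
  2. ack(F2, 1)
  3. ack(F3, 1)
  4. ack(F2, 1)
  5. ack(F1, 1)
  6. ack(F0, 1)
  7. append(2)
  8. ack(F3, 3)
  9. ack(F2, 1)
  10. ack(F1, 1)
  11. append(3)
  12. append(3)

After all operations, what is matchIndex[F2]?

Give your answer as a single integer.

Op 1: append 1 -> log_len=1
Op 2: F2 acks idx 1 -> match: F0=0 F1=0 F2=1 F3=0; commitIndex=0
Op 3: F3 acks idx 1 -> match: F0=0 F1=0 F2=1 F3=1; commitIndex=1
Op 4: F2 acks idx 1 -> match: F0=0 F1=0 F2=1 F3=1; commitIndex=1
Op 5: F1 acks idx 1 -> match: F0=0 F1=1 F2=1 F3=1; commitIndex=1
Op 6: F0 acks idx 1 -> match: F0=1 F1=1 F2=1 F3=1; commitIndex=1
Op 7: append 2 -> log_len=3
Op 8: F3 acks idx 3 -> match: F0=1 F1=1 F2=1 F3=3; commitIndex=1
Op 9: F2 acks idx 1 -> match: F0=1 F1=1 F2=1 F3=3; commitIndex=1
Op 10: F1 acks idx 1 -> match: F0=1 F1=1 F2=1 F3=3; commitIndex=1
Op 11: append 3 -> log_len=6
Op 12: append 3 -> log_len=9

Answer: 1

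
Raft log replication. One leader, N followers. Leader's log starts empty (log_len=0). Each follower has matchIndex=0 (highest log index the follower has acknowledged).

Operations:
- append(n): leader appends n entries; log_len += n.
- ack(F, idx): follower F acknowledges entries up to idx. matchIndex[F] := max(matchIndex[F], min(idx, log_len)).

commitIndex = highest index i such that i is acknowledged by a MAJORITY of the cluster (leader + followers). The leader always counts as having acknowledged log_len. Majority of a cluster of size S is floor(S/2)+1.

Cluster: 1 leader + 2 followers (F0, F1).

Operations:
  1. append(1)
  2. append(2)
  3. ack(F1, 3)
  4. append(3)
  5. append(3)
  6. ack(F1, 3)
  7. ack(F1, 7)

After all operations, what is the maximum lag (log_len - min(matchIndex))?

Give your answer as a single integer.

Answer: 9

Derivation:
Op 1: append 1 -> log_len=1
Op 2: append 2 -> log_len=3
Op 3: F1 acks idx 3 -> match: F0=0 F1=3; commitIndex=3
Op 4: append 3 -> log_len=6
Op 5: append 3 -> log_len=9
Op 6: F1 acks idx 3 -> match: F0=0 F1=3; commitIndex=3
Op 7: F1 acks idx 7 -> match: F0=0 F1=7; commitIndex=7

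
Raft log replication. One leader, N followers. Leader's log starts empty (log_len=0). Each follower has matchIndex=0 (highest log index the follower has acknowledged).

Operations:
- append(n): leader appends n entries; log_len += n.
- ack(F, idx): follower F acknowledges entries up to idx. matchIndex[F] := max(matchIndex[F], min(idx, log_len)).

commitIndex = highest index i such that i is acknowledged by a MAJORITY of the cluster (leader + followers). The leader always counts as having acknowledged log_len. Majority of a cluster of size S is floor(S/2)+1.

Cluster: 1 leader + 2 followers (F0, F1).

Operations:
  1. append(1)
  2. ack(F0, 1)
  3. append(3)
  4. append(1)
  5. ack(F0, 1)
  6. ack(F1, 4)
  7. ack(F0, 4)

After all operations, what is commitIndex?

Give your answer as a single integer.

Op 1: append 1 -> log_len=1
Op 2: F0 acks idx 1 -> match: F0=1 F1=0; commitIndex=1
Op 3: append 3 -> log_len=4
Op 4: append 1 -> log_len=5
Op 5: F0 acks idx 1 -> match: F0=1 F1=0; commitIndex=1
Op 6: F1 acks idx 4 -> match: F0=1 F1=4; commitIndex=4
Op 7: F0 acks idx 4 -> match: F0=4 F1=4; commitIndex=4

Answer: 4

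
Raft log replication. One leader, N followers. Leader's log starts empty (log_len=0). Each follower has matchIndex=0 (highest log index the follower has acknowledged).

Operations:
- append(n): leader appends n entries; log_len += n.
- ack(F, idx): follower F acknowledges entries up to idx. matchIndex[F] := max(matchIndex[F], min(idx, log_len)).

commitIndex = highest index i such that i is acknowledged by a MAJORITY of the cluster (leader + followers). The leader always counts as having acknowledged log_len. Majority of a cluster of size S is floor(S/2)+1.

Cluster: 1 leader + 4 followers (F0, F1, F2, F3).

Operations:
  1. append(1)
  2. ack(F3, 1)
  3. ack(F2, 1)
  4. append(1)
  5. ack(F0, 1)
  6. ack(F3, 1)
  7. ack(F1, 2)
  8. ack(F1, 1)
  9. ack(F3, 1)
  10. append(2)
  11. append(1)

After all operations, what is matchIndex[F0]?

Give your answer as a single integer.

Answer: 1

Derivation:
Op 1: append 1 -> log_len=1
Op 2: F3 acks idx 1 -> match: F0=0 F1=0 F2=0 F3=1; commitIndex=0
Op 3: F2 acks idx 1 -> match: F0=0 F1=0 F2=1 F3=1; commitIndex=1
Op 4: append 1 -> log_len=2
Op 5: F0 acks idx 1 -> match: F0=1 F1=0 F2=1 F3=1; commitIndex=1
Op 6: F3 acks idx 1 -> match: F0=1 F1=0 F2=1 F3=1; commitIndex=1
Op 7: F1 acks idx 2 -> match: F0=1 F1=2 F2=1 F3=1; commitIndex=1
Op 8: F1 acks idx 1 -> match: F0=1 F1=2 F2=1 F3=1; commitIndex=1
Op 9: F3 acks idx 1 -> match: F0=1 F1=2 F2=1 F3=1; commitIndex=1
Op 10: append 2 -> log_len=4
Op 11: append 1 -> log_len=5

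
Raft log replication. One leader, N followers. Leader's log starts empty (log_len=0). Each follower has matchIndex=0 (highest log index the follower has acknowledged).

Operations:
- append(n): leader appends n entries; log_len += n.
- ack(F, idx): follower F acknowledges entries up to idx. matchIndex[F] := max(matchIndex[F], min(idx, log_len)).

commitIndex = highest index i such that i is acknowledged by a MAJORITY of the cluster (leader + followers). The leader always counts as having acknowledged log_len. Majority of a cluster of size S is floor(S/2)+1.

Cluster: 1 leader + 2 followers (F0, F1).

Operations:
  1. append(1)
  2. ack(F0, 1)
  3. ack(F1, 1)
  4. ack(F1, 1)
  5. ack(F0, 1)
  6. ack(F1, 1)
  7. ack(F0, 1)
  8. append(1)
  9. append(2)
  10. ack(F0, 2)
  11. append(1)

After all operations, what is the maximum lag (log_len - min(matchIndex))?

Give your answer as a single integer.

Answer: 4

Derivation:
Op 1: append 1 -> log_len=1
Op 2: F0 acks idx 1 -> match: F0=1 F1=0; commitIndex=1
Op 3: F1 acks idx 1 -> match: F0=1 F1=1; commitIndex=1
Op 4: F1 acks idx 1 -> match: F0=1 F1=1; commitIndex=1
Op 5: F0 acks idx 1 -> match: F0=1 F1=1; commitIndex=1
Op 6: F1 acks idx 1 -> match: F0=1 F1=1; commitIndex=1
Op 7: F0 acks idx 1 -> match: F0=1 F1=1; commitIndex=1
Op 8: append 1 -> log_len=2
Op 9: append 2 -> log_len=4
Op 10: F0 acks idx 2 -> match: F0=2 F1=1; commitIndex=2
Op 11: append 1 -> log_len=5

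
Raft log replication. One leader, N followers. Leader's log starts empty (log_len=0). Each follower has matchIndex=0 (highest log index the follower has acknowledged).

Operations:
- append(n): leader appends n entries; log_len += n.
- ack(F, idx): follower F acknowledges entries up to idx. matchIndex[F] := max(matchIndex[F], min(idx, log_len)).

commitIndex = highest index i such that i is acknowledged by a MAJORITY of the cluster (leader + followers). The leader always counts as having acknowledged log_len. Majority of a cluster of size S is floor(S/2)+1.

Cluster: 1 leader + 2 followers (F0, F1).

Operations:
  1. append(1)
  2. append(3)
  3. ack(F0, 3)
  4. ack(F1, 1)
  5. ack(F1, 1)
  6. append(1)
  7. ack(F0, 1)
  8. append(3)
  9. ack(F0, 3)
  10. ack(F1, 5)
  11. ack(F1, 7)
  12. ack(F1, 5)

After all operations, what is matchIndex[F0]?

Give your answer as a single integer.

Op 1: append 1 -> log_len=1
Op 2: append 3 -> log_len=4
Op 3: F0 acks idx 3 -> match: F0=3 F1=0; commitIndex=3
Op 4: F1 acks idx 1 -> match: F0=3 F1=1; commitIndex=3
Op 5: F1 acks idx 1 -> match: F0=3 F1=1; commitIndex=3
Op 6: append 1 -> log_len=5
Op 7: F0 acks idx 1 -> match: F0=3 F1=1; commitIndex=3
Op 8: append 3 -> log_len=8
Op 9: F0 acks idx 3 -> match: F0=3 F1=1; commitIndex=3
Op 10: F1 acks idx 5 -> match: F0=3 F1=5; commitIndex=5
Op 11: F1 acks idx 7 -> match: F0=3 F1=7; commitIndex=7
Op 12: F1 acks idx 5 -> match: F0=3 F1=7; commitIndex=7

Answer: 3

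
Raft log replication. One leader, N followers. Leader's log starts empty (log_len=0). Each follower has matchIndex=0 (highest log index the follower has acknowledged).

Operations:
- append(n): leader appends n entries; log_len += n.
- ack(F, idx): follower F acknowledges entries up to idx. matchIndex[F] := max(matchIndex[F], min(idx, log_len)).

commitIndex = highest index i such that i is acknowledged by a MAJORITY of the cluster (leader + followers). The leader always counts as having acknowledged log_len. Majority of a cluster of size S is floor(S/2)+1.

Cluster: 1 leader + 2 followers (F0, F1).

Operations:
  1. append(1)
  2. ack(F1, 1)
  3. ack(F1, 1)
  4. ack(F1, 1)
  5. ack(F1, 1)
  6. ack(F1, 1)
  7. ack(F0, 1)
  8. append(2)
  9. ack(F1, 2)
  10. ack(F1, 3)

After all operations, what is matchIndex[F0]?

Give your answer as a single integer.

Op 1: append 1 -> log_len=1
Op 2: F1 acks idx 1 -> match: F0=0 F1=1; commitIndex=1
Op 3: F1 acks idx 1 -> match: F0=0 F1=1; commitIndex=1
Op 4: F1 acks idx 1 -> match: F0=0 F1=1; commitIndex=1
Op 5: F1 acks idx 1 -> match: F0=0 F1=1; commitIndex=1
Op 6: F1 acks idx 1 -> match: F0=0 F1=1; commitIndex=1
Op 7: F0 acks idx 1 -> match: F0=1 F1=1; commitIndex=1
Op 8: append 2 -> log_len=3
Op 9: F1 acks idx 2 -> match: F0=1 F1=2; commitIndex=2
Op 10: F1 acks idx 3 -> match: F0=1 F1=3; commitIndex=3

Answer: 1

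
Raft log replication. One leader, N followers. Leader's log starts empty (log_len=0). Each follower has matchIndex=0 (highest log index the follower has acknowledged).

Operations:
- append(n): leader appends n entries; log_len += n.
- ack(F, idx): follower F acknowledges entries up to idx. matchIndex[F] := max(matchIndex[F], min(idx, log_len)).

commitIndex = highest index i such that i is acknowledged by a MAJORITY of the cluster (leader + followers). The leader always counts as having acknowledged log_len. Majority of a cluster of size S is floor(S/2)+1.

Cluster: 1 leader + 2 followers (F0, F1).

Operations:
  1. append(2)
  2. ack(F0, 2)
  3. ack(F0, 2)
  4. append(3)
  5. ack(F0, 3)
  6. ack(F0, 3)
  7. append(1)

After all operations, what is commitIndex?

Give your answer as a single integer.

Answer: 3

Derivation:
Op 1: append 2 -> log_len=2
Op 2: F0 acks idx 2 -> match: F0=2 F1=0; commitIndex=2
Op 3: F0 acks idx 2 -> match: F0=2 F1=0; commitIndex=2
Op 4: append 3 -> log_len=5
Op 5: F0 acks idx 3 -> match: F0=3 F1=0; commitIndex=3
Op 6: F0 acks idx 3 -> match: F0=3 F1=0; commitIndex=3
Op 7: append 1 -> log_len=6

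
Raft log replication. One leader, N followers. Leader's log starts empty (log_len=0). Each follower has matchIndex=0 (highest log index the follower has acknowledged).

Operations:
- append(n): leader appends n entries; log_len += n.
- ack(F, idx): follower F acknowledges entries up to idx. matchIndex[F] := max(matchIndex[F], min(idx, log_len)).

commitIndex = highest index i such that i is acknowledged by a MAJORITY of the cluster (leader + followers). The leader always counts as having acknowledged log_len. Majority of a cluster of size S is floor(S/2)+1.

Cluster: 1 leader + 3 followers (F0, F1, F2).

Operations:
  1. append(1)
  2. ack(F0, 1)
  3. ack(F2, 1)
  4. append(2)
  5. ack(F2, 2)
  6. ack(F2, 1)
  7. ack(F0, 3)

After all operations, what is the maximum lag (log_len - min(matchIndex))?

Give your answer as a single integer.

Answer: 3

Derivation:
Op 1: append 1 -> log_len=1
Op 2: F0 acks idx 1 -> match: F0=1 F1=0 F2=0; commitIndex=0
Op 3: F2 acks idx 1 -> match: F0=1 F1=0 F2=1; commitIndex=1
Op 4: append 2 -> log_len=3
Op 5: F2 acks idx 2 -> match: F0=1 F1=0 F2=2; commitIndex=1
Op 6: F2 acks idx 1 -> match: F0=1 F1=0 F2=2; commitIndex=1
Op 7: F0 acks idx 3 -> match: F0=3 F1=0 F2=2; commitIndex=2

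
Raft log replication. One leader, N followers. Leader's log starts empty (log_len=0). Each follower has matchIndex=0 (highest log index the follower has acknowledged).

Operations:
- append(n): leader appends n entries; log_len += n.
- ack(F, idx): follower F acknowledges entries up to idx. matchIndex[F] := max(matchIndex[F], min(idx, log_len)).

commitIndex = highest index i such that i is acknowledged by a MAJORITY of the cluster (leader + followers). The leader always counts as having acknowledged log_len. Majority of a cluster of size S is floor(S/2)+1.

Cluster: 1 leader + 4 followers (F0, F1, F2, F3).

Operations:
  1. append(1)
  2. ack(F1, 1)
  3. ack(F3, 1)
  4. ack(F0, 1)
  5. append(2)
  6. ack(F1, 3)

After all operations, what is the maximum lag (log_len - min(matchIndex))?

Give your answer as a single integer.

Op 1: append 1 -> log_len=1
Op 2: F1 acks idx 1 -> match: F0=0 F1=1 F2=0 F3=0; commitIndex=0
Op 3: F3 acks idx 1 -> match: F0=0 F1=1 F2=0 F3=1; commitIndex=1
Op 4: F0 acks idx 1 -> match: F0=1 F1=1 F2=0 F3=1; commitIndex=1
Op 5: append 2 -> log_len=3
Op 6: F1 acks idx 3 -> match: F0=1 F1=3 F2=0 F3=1; commitIndex=1

Answer: 3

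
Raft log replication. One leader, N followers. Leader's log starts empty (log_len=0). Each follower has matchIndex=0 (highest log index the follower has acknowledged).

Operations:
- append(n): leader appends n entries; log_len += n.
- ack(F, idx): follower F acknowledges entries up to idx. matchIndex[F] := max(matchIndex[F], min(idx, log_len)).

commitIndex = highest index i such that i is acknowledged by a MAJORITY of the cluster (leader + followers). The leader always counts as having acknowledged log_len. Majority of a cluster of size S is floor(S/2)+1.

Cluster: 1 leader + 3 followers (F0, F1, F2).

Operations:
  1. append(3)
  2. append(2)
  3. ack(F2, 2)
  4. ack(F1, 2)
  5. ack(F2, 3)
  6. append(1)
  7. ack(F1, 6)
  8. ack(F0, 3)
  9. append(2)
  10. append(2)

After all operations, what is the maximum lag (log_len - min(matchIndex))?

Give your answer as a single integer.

Op 1: append 3 -> log_len=3
Op 2: append 2 -> log_len=5
Op 3: F2 acks idx 2 -> match: F0=0 F1=0 F2=2; commitIndex=0
Op 4: F1 acks idx 2 -> match: F0=0 F1=2 F2=2; commitIndex=2
Op 5: F2 acks idx 3 -> match: F0=0 F1=2 F2=3; commitIndex=2
Op 6: append 1 -> log_len=6
Op 7: F1 acks idx 6 -> match: F0=0 F1=6 F2=3; commitIndex=3
Op 8: F0 acks idx 3 -> match: F0=3 F1=6 F2=3; commitIndex=3
Op 9: append 2 -> log_len=8
Op 10: append 2 -> log_len=10

Answer: 7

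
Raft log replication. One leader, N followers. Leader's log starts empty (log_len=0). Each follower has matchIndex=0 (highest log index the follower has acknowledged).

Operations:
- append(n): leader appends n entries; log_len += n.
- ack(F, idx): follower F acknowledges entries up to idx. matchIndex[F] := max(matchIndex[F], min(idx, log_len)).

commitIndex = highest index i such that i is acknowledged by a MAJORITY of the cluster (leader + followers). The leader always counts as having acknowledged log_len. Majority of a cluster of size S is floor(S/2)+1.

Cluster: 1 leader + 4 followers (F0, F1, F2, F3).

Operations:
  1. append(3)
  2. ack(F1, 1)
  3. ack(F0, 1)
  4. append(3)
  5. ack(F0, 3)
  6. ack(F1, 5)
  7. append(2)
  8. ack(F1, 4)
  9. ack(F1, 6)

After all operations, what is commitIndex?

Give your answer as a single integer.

Op 1: append 3 -> log_len=3
Op 2: F1 acks idx 1 -> match: F0=0 F1=1 F2=0 F3=0; commitIndex=0
Op 3: F0 acks idx 1 -> match: F0=1 F1=1 F2=0 F3=0; commitIndex=1
Op 4: append 3 -> log_len=6
Op 5: F0 acks idx 3 -> match: F0=3 F1=1 F2=0 F3=0; commitIndex=1
Op 6: F1 acks idx 5 -> match: F0=3 F1=5 F2=0 F3=0; commitIndex=3
Op 7: append 2 -> log_len=8
Op 8: F1 acks idx 4 -> match: F0=3 F1=5 F2=0 F3=0; commitIndex=3
Op 9: F1 acks idx 6 -> match: F0=3 F1=6 F2=0 F3=0; commitIndex=3

Answer: 3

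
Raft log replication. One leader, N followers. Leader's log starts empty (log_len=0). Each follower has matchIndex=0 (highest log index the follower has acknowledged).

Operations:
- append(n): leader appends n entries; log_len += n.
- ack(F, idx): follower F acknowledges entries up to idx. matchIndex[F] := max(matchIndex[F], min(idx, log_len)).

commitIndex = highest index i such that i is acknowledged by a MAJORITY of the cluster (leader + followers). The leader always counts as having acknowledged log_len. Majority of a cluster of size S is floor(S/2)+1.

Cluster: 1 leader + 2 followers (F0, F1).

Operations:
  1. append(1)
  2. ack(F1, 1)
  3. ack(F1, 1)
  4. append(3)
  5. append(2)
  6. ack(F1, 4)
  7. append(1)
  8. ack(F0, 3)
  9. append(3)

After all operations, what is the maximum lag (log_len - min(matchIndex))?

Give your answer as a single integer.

Op 1: append 1 -> log_len=1
Op 2: F1 acks idx 1 -> match: F0=0 F1=1; commitIndex=1
Op 3: F1 acks idx 1 -> match: F0=0 F1=1; commitIndex=1
Op 4: append 3 -> log_len=4
Op 5: append 2 -> log_len=6
Op 6: F1 acks idx 4 -> match: F0=0 F1=4; commitIndex=4
Op 7: append 1 -> log_len=7
Op 8: F0 acks idx 3 -> match: F0=3 F1=4; commitIndex=4
Op 9: append 3 -> log_len=10

Answer: 7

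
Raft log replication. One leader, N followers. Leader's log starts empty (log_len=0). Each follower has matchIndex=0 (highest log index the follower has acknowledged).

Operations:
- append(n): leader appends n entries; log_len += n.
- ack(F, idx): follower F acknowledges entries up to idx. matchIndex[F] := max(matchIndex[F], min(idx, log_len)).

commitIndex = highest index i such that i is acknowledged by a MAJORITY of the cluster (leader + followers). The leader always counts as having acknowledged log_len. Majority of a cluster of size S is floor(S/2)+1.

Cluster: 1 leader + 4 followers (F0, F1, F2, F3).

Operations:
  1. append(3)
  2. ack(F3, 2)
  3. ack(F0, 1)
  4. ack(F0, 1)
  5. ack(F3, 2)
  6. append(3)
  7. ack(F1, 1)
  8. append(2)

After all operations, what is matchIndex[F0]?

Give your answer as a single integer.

Answer: 1

Derivation:
Op 1: append 3 -> log_len=3
Op 2: F3 acks idx 2 -> match: F0=0 F1=0 F2=0 F3=2; commitIndex=0
Op 3: F0 acks idx 1 -> match: F0=1 F1=0 F2=0 F3=2; commitIndex=1
Op 4: F0 acks idx 1 -> match: F0=1 F1=0 F2=0 F3=2; commitIndex=1
Op 5: F3 acks idx 2 -> match: F0=1 F1=0 F2=0 F3=2; commitIndex=1
Op 6: append 3 -> log_len=6
Op 7: F1 acks idx 1 -> match: F0=1 F1=1 F2=0 F3=2; commitIndex=1
Op 8: append 2 -> log_len=8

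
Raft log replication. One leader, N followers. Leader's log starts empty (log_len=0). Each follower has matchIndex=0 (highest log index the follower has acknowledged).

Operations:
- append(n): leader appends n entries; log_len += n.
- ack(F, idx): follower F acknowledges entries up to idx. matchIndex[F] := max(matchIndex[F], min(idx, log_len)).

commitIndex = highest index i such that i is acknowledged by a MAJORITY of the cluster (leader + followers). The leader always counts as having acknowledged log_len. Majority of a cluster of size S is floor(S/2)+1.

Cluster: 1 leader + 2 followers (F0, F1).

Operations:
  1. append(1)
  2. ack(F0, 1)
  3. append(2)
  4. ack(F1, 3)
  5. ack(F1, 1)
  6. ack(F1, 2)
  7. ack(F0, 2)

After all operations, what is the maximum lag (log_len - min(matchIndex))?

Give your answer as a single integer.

Op 1: append 1 -> log_len=1
Op 2: F0 acks idx 1 -> match: F0=1 F1=0; commitIndex=1
Op 3: append 2 -> log_len=3
Op 4: F1 acks idx 3 -> match: F0=1 F1=3; commitIndex=3
Op 5: F1 acks idx 1 -> match: F0=1 F1=3; commitIndex=3
Op 6: F1 acks idx 2 -> match: F0=1 F1=3; commitIndex=3
Op 7: F0 acks idx 2 -> match: F0=2 F1=3; commitIndex=3

Answer: 1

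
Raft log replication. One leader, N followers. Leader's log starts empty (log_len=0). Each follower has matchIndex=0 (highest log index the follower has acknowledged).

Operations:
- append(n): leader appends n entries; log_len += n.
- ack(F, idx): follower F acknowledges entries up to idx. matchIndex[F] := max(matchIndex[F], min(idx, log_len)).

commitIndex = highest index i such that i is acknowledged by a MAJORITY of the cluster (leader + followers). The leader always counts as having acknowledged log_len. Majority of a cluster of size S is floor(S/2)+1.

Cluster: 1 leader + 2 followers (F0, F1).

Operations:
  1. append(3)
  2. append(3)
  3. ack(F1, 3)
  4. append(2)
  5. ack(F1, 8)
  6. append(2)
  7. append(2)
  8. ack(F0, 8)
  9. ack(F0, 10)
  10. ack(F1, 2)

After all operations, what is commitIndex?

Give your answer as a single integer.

Answer: 10

Derivation:
Op 1: append 3 -> log_len=3
Op 2: append 3 -> log_len=6
Op 3: F1 acks idx 3 -> match: F0=0 F1=3; commitIndex=3
Op 4: append 2 -> log_len=8
Op 5: F1 acks idx 8 -> match: F0=0 F1=8; commitIndex=8
Op 6: append 2 -> log_len=10
Op 7: append 2 -> log_len=12
Op 8: F0 acks idx 8 -> match: F0=8 F1=8; commitIndex=8
Op 9: F0 acks idx 10 -> match: F0=10 F1=8; commitIndex=10
Op 10: F1 acks idx 2 -> match: F0=10 F1=8; commitIndex=10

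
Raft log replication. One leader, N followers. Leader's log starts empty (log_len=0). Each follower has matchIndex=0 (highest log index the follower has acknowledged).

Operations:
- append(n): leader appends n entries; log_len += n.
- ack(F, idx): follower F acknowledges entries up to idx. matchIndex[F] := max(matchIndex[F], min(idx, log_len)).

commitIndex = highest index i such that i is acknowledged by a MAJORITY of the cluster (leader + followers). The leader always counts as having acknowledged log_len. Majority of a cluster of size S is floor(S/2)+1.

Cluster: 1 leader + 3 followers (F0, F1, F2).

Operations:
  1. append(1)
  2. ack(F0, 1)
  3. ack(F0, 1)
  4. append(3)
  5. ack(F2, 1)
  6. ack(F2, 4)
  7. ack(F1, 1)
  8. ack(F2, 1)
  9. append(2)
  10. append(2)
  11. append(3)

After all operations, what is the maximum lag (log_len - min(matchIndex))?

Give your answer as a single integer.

Op 1: append 1 -> log_len=1
Op 2: F0 acks idx 1 -> match: F0=1 F1=0 F2=0; commitIndex=0
Op 3: F0 acks idx 1 -> match: F0=1 F1=0 F2=0; commitIndex=0
Op 4: append 3 -> log_len=4
Op 5: F2 acks idx 1 -> match: F0=1 F1=0 F2=1; commitIndex=1
Op 6: F2 acks idx 4 -> match: F0=1 F1=0 F2=4; commitIndex=1
Op 7: F1 acks idx 1 -> match: F0=1 F1=1 F2=4; commitIndex=1
Op 8: F2 acks idx 1 -> match: F0=1 F1=1 F2=4; commitIndex=1
Op 9: append 2 -> log_len=6
Op 10: append 2 -> log_len=8
Op 11: append 3 -> log_len=11

Answer: 10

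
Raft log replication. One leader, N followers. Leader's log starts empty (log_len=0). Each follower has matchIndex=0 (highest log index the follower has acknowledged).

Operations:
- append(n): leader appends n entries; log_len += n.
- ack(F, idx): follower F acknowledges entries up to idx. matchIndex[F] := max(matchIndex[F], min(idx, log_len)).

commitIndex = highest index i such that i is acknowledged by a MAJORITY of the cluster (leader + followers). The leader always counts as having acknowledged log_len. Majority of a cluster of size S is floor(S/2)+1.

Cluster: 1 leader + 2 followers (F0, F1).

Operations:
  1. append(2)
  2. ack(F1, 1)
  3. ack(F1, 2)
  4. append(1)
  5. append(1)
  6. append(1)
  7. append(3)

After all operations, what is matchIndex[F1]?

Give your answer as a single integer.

Answer: 2

Derivation:
Op 1: append 2 -> log_len=2
Op 2: F1 acks idx 1 -> match: F0=0 F1=1; commitIndex=1
Op 3: F1 acks idx 2 -> match: F0=0 F1=2; commitIndex=2
Op 4: append 1 -> log_len=3
Op 5: append 1 -> log_len=4
Op 6: append 1 -> log_len=5
Op 7: append 3 -> log_len=8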